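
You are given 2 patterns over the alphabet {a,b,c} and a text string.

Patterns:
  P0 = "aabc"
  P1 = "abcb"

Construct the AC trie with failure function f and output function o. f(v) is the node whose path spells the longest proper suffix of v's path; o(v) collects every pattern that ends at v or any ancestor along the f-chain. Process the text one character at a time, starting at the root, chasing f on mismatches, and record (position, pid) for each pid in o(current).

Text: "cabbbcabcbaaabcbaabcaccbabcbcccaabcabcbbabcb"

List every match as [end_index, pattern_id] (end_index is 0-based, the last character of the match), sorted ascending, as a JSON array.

Construct AC machine:
Trie (insert patterns):
  0='ε' goto a→1
  1='a' goto a→2 b→5
  2='aa' goto b→3
  3='aab' goto c→4
  4='aabc' goto ·  [P0 ends]
  5='ab' goto c→6
  6='abc' goto b→7
  7='abcb' goto ·  [P1 ends]

Failure links (BFS by depth):
  n1('a'): parent n0 fail=0; on 'a' 0 → fail=0;  out ∅∪∅=∅
  n2('aa'): parent n1 fail=0; on 'a' 0 → fail=1;  out ∅∪∅=∅
  n5('ab'): parent n1 fail=0; on 'b' 0 → fail=0;  out ∅∪∅=∅
  n3('aab'): parent n2 fail=1; on 'b' 1 → fail=5;  out ∅∪∅=∅
  n6('abc'): parent n5 fail=0; on 'c' 0 → fail=0;  out ∅∪∅=∅
  n4('aabc'): parent n3 fail=5; on 'c' 5 → fail=6;  out {0}∪∅={0}
  n7('abcb'): parent n6 fail=0; on 'b' 0 → fail=0;  out {1}∪∅={1}

Text stream:
i=0 'c': node 0→0
i=1 'a': node 0→1
i=2 'b': node 1→5
i=3 'b': node 5→0 (via fail)
i=4 'b': node 0→0
i=5 'c': node 0→0
i=6 'a': node 0→1
i=7 'b': node 1→5
i=8 'c': node 5→6
i=9 'b': node 6→7  ** P1@[6:9]
i=10 'a': node 7→1 (via fail)
i=11 'a': node 1→2
i=12 'a': node 2→2 (via fail)
i=13 'b': node 2→3
i=14 'c': node 3→4  ** P0@[11:14]
i=15 'b': node 4→7 (via fail)  ** P1@[12:15]
i=16 'a': node 7→1 (via fail)
i=17 'a': node 1→2
i=18 'b': node 2→3
i=19 'c': node 3→4  ** P0@[16:19]
i=20 'a': node 4→1 (via fail)
i=21 'c': node 1→0 (via fail)
i=22 'c': node 0→0
i=23 'b': node 0→0
i=24 'a': node 0→1
i=25 'b': node 1→5
i=26 'c': node 5→6
i=27 'b': node 6→7  ** P1@[24:27]
i=28 'c': node 7→0 (via fail)
i=29 'c': node 0→0
i=30 'c': node 0→0
i=31 'a': node 0→1
i=32 'a': node 1→2
i=33 'b': node 2→3
i=34 'c': node 3→4  ** P0@[31:34]
i=35 'a': node 4→1 (via fail)
i=36 'b': node 1→5
i=37 'c': node 5→6
i=38 'b': node 6→7  ** P1@[35:38]
i=39 'b': node 7→0 (via fail)
i=40 'a': node 0→1
i=41 'b': node 1→5
i=42 'c': node 5→6
i=43 'b': node 6→7  ** P1@[40:43]

Result: [[9,1],[14,0],[15,1],[19,0],[27,1],[34,0],[38,1],[43,1]]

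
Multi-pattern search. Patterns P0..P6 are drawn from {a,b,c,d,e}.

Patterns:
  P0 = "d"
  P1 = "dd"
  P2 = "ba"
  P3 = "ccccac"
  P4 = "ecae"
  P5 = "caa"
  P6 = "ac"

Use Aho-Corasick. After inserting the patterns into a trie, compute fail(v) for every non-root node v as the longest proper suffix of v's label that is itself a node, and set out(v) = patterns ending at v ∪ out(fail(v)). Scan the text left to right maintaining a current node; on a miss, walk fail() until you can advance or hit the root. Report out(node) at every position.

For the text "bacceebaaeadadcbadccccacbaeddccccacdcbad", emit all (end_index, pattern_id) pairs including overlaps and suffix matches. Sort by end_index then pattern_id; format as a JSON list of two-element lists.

Build automaton:
Trie nodes:
  0='ε' goto a→17 b→3 c→5 d→1 e→11
  1='d' goto d→2  [P0 ends]
  2='dd' goto ·  [P1 ends]
  3='b' goto a→4
  4='ba' goto ·  [P2 ends]
  5='c' goto a→15 c→6
  6='cc' goto c→7
  7='ccc' goto c→8
  8='cccc' goto a→9
  9='cccca' goto c→10
  10='ccccac' goto ·  [P3 ends]
  11='e' goto c→12
  12='ec' goto a→13
  13='eca' goto e→14
  14='ecae' goto ·  [P4 ends]
  15='ca' goto a→16
  16='caa' goto ·  [P5 ends]
  17='a' goto c→18
  18='ac' goto ·  [P6 ends]

BFS fail/out derivation:
  n1('d'): parent n0 fail=0; on 'd' 0 → fail=0;  out {0}∪∅={0}
  n3('b'): parent n0 fail=0; on 'b' 0 → fail=0;  out ∅∪∅=∅
  n5('c'): parent n0 fail=0; on 'c' 0 → fail=0;  out ∅∪∅=∅
  n11('e'): parent n0 fail=0; on 'e' 0 → fail=0;  out ∅∪∅=∅
  n17('a'): parent n0 fail=0; on 'a' 0 → fail=0;  out ∅∪∅=∅
  n2('dd'): parent n1 fail=0; on 'd' 0 → fail=1;  out {1}∪{0}={0,1}
  n4('ba'): parent n3 fail=0; on 'a' 0 → fail=17;  out {2}∪∅={2}
  n6('cc'): parent n5 fail=0; on 'c' 0 → fail=5;  out ∅∪∅=∅
  n12('ec'): parent n11 fail=0; on 'c' 0 → fail=5;  out ∅∪∅=∅
  n15('ca'): parent n5 fail=0; on 'a' 0 → fail=17;  out ∅∪∅=∅
  n18('ac'): parent n17 fail=0; on 'c' 0 → fail=5;  out {6}∪∅={6}
  n7('ccc'): parent n6 fail=5; on 'c' 5 → fail=6;  out ∅∪∅=∅
  n13('eca'): parent n12 fail=5; on 'a' 5 → fail=15;  out ∅∪∅=∅
  n16('caa'): parent n15 fail=17; on 'a' 17→0 → fail=17;  out {5}∪∅={5}
  n8('cccc'): parent n7 fail=6; on 'c' 6 → fail=7;  out ∅∪∅=∅
  n14('ecae'): parent n13 fail=15; on 'e' 15→17→0 → fail=11;  out {4}∪∅={4}
  n9('cccca'): parent n8 fail=7; on 'a' 7→6→5 → fail=15;  out ∅∪∅=∅
  n10('ccccac'): parent n9 fail=15; on 'c' 15→17 → fail=18;  out {3}∪{6}={3,6}

Run:
[0] read 'b'  n0⇒n3
[1] read 'a'  n3⇒n4  emit P2@[0:1]
[2] read 'c'  n4⇒n18 ·f  emit P6@[1:2]
[3] read 'c'  n18⇒n6 ·f
[4] read 'e'  n6⇒n11 ·f
[5] read 'e'  n11⇒n11 ·f
[6] read 'b'  n11⇒n3 ·f
[7] read 'a'  n3⇒n4  emit P2@[6:7]
[8] read 'a'  n4⇒n17 ·f
[9] read 'e'  n17⇒n11 ·f
[10] read 'a'  n11⇒n17 ·f
[11] read 'd'  n17⇒n1 ·f  emit P0@[11:11]
[12] read 'a'  n1⇒n17 ·f
[13] read 'd'  n17⇒n1 ·f  emit P0@[13:13]
[14] read 'c'  n1⇒n5 ·f
[15] read 'b'  n5⇒n3 ·f
[16] read 'a'  n3⇒n4  emit P2@[15:16]
[17] read 'd'  n4⇒n1 ·f  emit P0@[17:17]
[18] read 'c'  n1⇒n5 ·f
[19] read 'c'  n5⇒n6
[20] read 'c'  n6⇒n7
[21] read 'c'  n7⇒n8
[22] read 'a'  n8⇒n9
[23] read 'c'  n9⇒n10  emit P3@[18:23],P6@[22:23]
[24] read 'b'  n10⇒n3 ·f
[25] read 'a'  n3⇒n4  emit P2@[24:25]
[26] read 'e'  n4⇒n11 ·f
[27] read 'd'  n11⇒n1 ·f  emit P0@[27:27]
[28] read 'd'  n1⇒n2  emit P0@[28:28],P1@[27:28]
[29] read 'c'  n2⇒n5 ·f
[30] read 'c'  n5⇒n6
[31] read 'c'  n6⇒n7
[32] read 'c'  n7⇒n8
[33] read 'a'  n8⇒n9
[34] read 'c'  n9⇒n10  emit P3@[29:34],P6@[33:34]
[35] read 'd'  n10⇒n1 ·f  emit P0@[35:35]
[36] read 'c'  n1⇒n5 ·f
[37] read 'b'  n5⇒n3 ·f
[38] read 'a'  n3⇒n4  emit P2@[37:38]
[39] read 'd'  n4⇒n1 ·f  emit P0@[39:39]

Result: [[1,2],[2,6],[7,2],[11,0],[13,0],[16,2],[17,0],[23,3],[23,6],[25,2],[27,0],[28,0],[28,1],[34,3],[34,6],[35,0],[38,2],[39,0]]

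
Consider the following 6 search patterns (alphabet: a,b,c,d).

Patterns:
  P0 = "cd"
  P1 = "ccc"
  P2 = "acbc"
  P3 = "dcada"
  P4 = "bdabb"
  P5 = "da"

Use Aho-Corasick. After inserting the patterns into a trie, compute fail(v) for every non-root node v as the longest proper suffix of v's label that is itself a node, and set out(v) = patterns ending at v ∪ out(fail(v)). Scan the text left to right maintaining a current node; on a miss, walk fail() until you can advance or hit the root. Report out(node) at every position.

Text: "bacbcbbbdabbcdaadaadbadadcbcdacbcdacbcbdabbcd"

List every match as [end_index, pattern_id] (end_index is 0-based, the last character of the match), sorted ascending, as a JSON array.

Construct AC machine:
Trie nodes:
  n0 'ε': a→5 b→14 c→1 d→9
  n1 'c': c→3 d→2
  n2 'cd': ·  [P0 ends]
  n3 'cc': c→4
  n4 'ccc': ·  [P1 ends]
  n5 'a': c→6
  n6 'ac': b→7
  n7 'acb': c→8
  n8 'acbc': ·  [P2 ends]
  n9 'd': a→19 c→10
  n10 'dc': a→11
  n11 'dca': d→12
  n12 'dcad': a→13
  n13 'dcada': ·  [P3 ends]
  n14 'b': d→15
  n15 'bd': a→16
  n16 'bda': b→17
  n17 'bdab': b→18
  n18 'bdabb': ·  [P4 ends]
  n19 'da': ·  [P5 ends]

Failure links (BFS by depth):
  fail(1) 'c': from fail(0)=0 chase 'c': 0 ⇒ 0;  out=∅∪out(0)=∅
  fail(5) 'a': from fail(0)=0 chase 'a': 0 ⇒ 0;  out=∅∪out(0)=∅
  fail(9) 'd': from fail(0)=0 chase 'd': 0 ⇒ 0;  out=∅∪out(0)=∅
  fail(14) 'b': from fail(0)=0 chase 'b': 0 ⇒ 0;  out=∅∪out(0)=∅
  fail(2) 'cd': from fail(1)=0 chase 'd': 0 ⇒ 9;  out={0}∪out(9)={0}
  fail(3) 'cc': from fail(1)=0 chase 'c': 0 ⇒ 1;  out=∅∪out(1)=∅
  fail(6) 'ac': from fail(5)=0 chase 'c': 0 ⇒ 1;  out=∅∪out(1)=∅
  fail(10) 'dc': from fail(9)=0 chase 'c': 0 ⇒ 1;  out=∅∪out(1)=∅
  fail(15) 'bd': from fail(14)=0 chase 'd': 0 ⇒ 9;  out=∅∪out(9)=∅
  fail(19) 'da': from fail(9)=0 chase 'a': 0 ⇒ 5;  out={5}∪out(5)={5}
  fail(4) 'ccc': from fail(3)=1 chase 'c': 1 ⇒ 3;  out={1}∪out(3)={1}
  fail(7) 'acb': from fail(6)=1 chase 'b': 1→0 ⇒ 14;  out=∅∪out(14)=∅
  fail(11) 'dca': from fail(10)=1 chase 'a': 1→0 ⇒ 5;  out=∅∪out(5)=∅
  fail(16) 'bda': from fail(15)=9 chase 'a': 9 ⇒ 19;  out=∅∪out(19)={5}
  fail(8) 'acbc': from fail(7)=14 chase 'c': 14→0 ⇒ 1;  out={2}∪out(1)={2}
  fail(12) 'dcad': from fail(11)=5 chase 'd': 5→0 ⇒ 9;  out=∅∪out(9)=∅
  fail(17) 'bdab': from fail(16)=19 chase 'b': 19→5→0 ⇒ 14;  out=∅∪out(14)=∅
  fail(13) 'dcada': from fail(12)=9 chase 'a': 9 ⇒ 19;  out={3}∪out(19)={3,5}
  fail(18) 'bdabb': from fail(17)=14 chase 'b': 14→0 ⇒ 14;  out={4}∪out(14)={4}

Text stream:
pos 0 'b': at 14
pos 1 'a': at 5 ·f
pos 2 'c': at 6
pos 3 'b': at 7
pos 4 'c': at 8  ** P2@[1:4]
pos 5 'b': at 14 ·f
pos 6 'b': at 14 ·f
pos 7 'b': at 14 ·f
pos 8 'd': at 15
pos 9 'a': at 16  ** P5@[8:9]
pos 10 'b': at 17
pos 11 'b': at 18  ** P4@[7:11]
pos 12 'c': at 1 ·f
pos 13 'd': at 2  ** P0@[12:13]
pos 14 'a': at 19 ·f  ** P5@[13:14]
pos 15 'a': at 5 ·f
pos 16 'd': at 9 ·f
pos 17 'a': at 19  ** P5@[16:17]
pos 18 'a': at 5 ·f
pos 19 'd': at 9 ·f
pos 20 'b': at 14 ·f
pos 21 'a': at 5 ·f
pos 22 'd': at 9 ·f
pos 23 'a': at 19  ** P5@[22:23]
pos 24 'd': at 9 ·f
pos 25 'c': at 10
pos 26 'b': at 14 ·f
pos 27 'c': at 1 ·f
pos 28 'd': at 2  ** P0@[27:28]
pos 29 'a': at 19 ·f  ** P5@[28:29]
pos 30 'c': at 6 ·f
pos 31 'b': at 7
pos 32 'c': at 8  ** P2@[29:32]
pos 33 'd': at 2 ·f  ** P0@[32:33]
pos 34 'a': at 19 ·f  ** P5@[33:34]
pos 35 'c': at 6 ·f
pos 36 'b': at 7
pos 37 'c': at 8  ** P2@[34:37]
pos 38 'b': at 14 ·f
pos 39 'd': at 15
pos 40 'a': at 16  ** P5@[39:40]
pos 41 'b': at 17
pos 42 'b': at 18  ** P4@[38:42]
pos 43 'c': at 1 ·f
pos 44 'd': at 2  ** P0@[43:44]

Result: [[4,2],[9,5],[11,4],[13,0],[14,5],[17,5],[23,5],[28,0],[29,5],[32,2],[33,0],[34,5],[37,2],[40,5],[42,4],[44,0]]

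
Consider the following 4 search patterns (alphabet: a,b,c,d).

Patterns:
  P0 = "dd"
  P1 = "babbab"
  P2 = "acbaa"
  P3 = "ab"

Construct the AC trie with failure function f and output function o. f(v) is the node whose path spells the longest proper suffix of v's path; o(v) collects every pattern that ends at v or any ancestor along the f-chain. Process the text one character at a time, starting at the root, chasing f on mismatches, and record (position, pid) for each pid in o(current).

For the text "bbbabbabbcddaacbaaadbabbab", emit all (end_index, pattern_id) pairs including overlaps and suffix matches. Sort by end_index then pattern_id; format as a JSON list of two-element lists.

Build:
Trie nodes:
  0='ε' goto a→9 b→3 d→1
  1='d' goto d→2
  2='dd' goto ·  ←P0
  3='b' goto a→4
  4='ba' goto b→5
  5='bab' goto b→6
  6='babb' goto a→7
  7='babba' goto b→8
  8='babbab' goto ·  ←P1
  9='a' goto b→14 c→10
  10='ac' goto b→11
  11='acb' goto a→12
  12='acba' goto a→13
  13='acbaa' goto ·  ←P2
  14='ab' goto ·  ←P3

BFS fail/out derivation:
  n1('d'): parent n0 fail=0; on 'd' 0 → fail=0;  out ∅∪∅=∅
  n3('b'): parent n0 fail=0; on 'b' 0 → fail=0;  out ∅∪∅=∅
  n9('a'): parent n0 fail=0; on 'a' 0 → fail=0;  out ∅∪∅=∅
  n2('dd'): parent n1 fail=0; on 'd' 0 → fail=1;  out {0}∪∅={0}
  n4('ba'): parent n3 fail=0; on 'a' 0 → fail=9;  out ∅∪∅=∅
  n10('ac'): parent n9 fail=0; on 'c' 0 → fail=0;  out ∅∪∅=∅
  n14('ab'): parent n9 fail=0; on 'b' 0 → fail=3;  out {3}∪∅={3}
  n5('bab'): parent n4 fail=9; on 'b' 9 → fail=14;  out ∅∪{3}={3}
  n11('acb'): parent n10 fail=0; on 'b' 0 → fail=3;  out ∅∪∅=∅
  n6('babb'): parent n5 fail=14; on 'b' 14→3→0 → fail=3;  out ∅∪∅=∅
  n12('acba'): parent n11 fail=3; on 'a' 3 → fail=4;  out ∅∪∅=∅
  n7('babba'): parent n6 fail=3; on 'a' 3 → fail=4;  out ∅∪∅=∅
  n13('acbaa'): parent n12 fail=4; on 'a' 4→9→0 → fail=9;  out {2}∪∅={2}
  n8('babbab'): parent n7 fail=4; on 'b' 4 → fail=5;  out {1}∪{3}={1,3}

Scan:
pos 0 'b': at 3
pos 1 'b': at 3 (fail-walked)
pos 2 'b': at 3 (fail-walked)
pos 3 'a': at 4
pos 4 'b': at 5  ** P3@[3:4]
pos 5 'b': at 6
pos 6 'a': at 7
pos 7 'b': at 8  ** P1@[2:7],P3@[6:7]
pos 8 'b': at 6 (fail-walked)
pos 9 'c': at 0 (fail-walked)
pos 10 'd': at 1
pos 11 'd': at 2  ** P0@[10:11]
pos 12 'a': at 9 (fail-walked)
pos 13 'a': at 9 (fail-walked)
pos 14 'c': at 10
pos 15 'b': at 11
pos 16 'a': at 12
pos 17 'a': at 13  ** P2@[13:17]
pos 18 'a': at 9 (fail-walked)
pos 19 'd': at 1 (fail-walked)
pos 20 'b': at 3 (fail-walked)
pos 21 'a': at 4
pos 22 'b': at 5  ** P3@[21:22]
pos 23 'b': at 6
pos 24 'a': at 7
pos 25 'b': at 8  ** P1@[20:25],P3@[24:25]

All matches (sorted): [[4,3],[7,1],[7,3],[11,0],[17,2],[22,3],[25,1],[25,3]]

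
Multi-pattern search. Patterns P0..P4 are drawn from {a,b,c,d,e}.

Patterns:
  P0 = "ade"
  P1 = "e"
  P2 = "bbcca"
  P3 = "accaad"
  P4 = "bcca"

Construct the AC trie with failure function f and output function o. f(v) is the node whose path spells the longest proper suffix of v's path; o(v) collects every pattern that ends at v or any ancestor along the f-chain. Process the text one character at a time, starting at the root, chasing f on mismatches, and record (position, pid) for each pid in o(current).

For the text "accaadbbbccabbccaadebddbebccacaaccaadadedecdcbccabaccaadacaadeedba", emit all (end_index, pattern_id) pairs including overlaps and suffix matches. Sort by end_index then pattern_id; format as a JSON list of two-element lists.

Construct AC machine:
Trie nodes:
  0='ε' goto a→1 b→5 e→4
  1='a' goto c→10 d→2
  2='ad' goto e→3
  3='ade' goto ·  ←P0
  4='e' goto ·  ←P1
  5='b' goto b→6 c→15
  6='bb' goto c→7
  7='bbc' goto c→8
  8='bbcc' goto a→9
  9='bbcca' goto ·  ←P2
  10='ac' goto c→11
  11='acc' goto a→12
  12='acca' goto a→13
  13='accaa' goto d→14
  14='accaad' goto ·  ←P3
  15='bc' goto c→16
  16='bcc' goto a→17
  17='bcca' goto ·  ←P4

Failure links (BFS by depth):
  n1('a'): parent n0 fail=0; on 'a' 0 → fail=0;  out ∅∪∅=∅
  n4('e'): parent n0 fail=0; on 'e' 0 → fail=0;  out {1}∪∅={1}
  n5('b'): parent n0 fail=0; on 'b' 0 → fail=0;  out ∅∪∅=∅
  n2('ad'): parent n1 fail=0; on 'd' 0 → fail=0;  out ∅∪∅=∅
  n6('bb'): parent n5 fail=0; on 'b' 0 → fail=5;  out ∅∪∅=∅
  n10('ac'): parent n1 fail=0; on 'c' 0 → fail=0;  out ∅∪∅=∅
  n15('bc'): parent n5 fail=0; on 'c' 0 → fail=0;  out ∅∪∅=∅
  n3('ade'): parent n2 fail=0; on 'e' 0 → fail=4;  out {0}∪{1}={0,1}
  n7('bbc'): parent n6 fail=5; on 'c' 5 → fail=15;  out ∅∪∅=∅
  n11('acc'): parent n10 fail=0; on 'c' 0 → fail=0;  out ∅∪∅=∅
  n16('bcc'): parent n15 fail=0; on 'c' 0 → fail=0;  out ∅∪∅=∅
  n8('bbcc'): parent n7 fail=15; on 'c' 15 → fail=16;  out ∅∪∅=∅
  n12('acca'): parent n11 fail=0; on 'a' 0 → fail=1;  out ∅∪∅=∅
  n17('bcca'): parent n16 fail=0; on 'a' 0 → fail=1;  out {4}∪∅={4}
  n9('bbcca'): parent n8 fail=16; on 'a' 16 → fail=17;  out {2}∪{4}={2,4}
  n13('accaa'): parent n12 fail=1; on 'a' 1→0 → fail=1;  out ∅∪∅=∅
  n14('accaad'): parent n13 fail=1; on 'd' 1 → fail=2;  out {3}∪∅={3}

Scan:
[0] read 'a'  n0⇒n1
[1] read 'c'  n1⇒n10
[2] read 'c'  n10⇒n11
[3] read 'a'  n11⇒n12
[4] read 'a'  n12⇒n13
[5] read 'd'  n13⇒n14  → match P3@[0:5]
[6] read 'b'  n14⇒n5 (via fail)
[7] read 'b'  n5⇒n6
[8] read 'b'  n6⇒n6 (via fail)
[9] read 'c'  n6⇒n7
[10] read 'c'  n7⇒n8
[11] read 'a'  n8⇒n9  → match P2@[7:11],P4@[8:11]
[12] read 'b'  n9⇒n5 (via fail)
[13] read 'b'  n5⇒n6
[14] read 'c'  n6⇒n7
[15] read 'c'  n7⇒n8
[16] read 'a'  n8⇒n9  → match P2@[12:16],P4@[13:16]
[17] read 'a'  n9⇒n1 (via fail)
[18] read 'd'  n1⇒n2
[19] read 'e'  n2⇒n3  → match P0@[17:19],P1@[19:19]
[20] read 'b'  n3⇒n5 (via fail)
[21] read 'd'  n5⇒n0 (via fail)
[22] read 'd'  n0⇒n0
[23] read 'b'  n0⇒n5
[24] read 'e'  n5⇒n4 (via fail)  → match P1@[24:24]
[25] read 'b'  n4⇒n5 (via fail)
[26] read 'c'  n5⇒n15
[27] read 'c'  n15⇒n16
[28] read 'a'  n16⇒n17  → match P4@[25:28]
[29] read 'c'  n17⇒n10 (via fail)
[30] read 'a'  n10⇒n1 (via fail)
[31] read 'a'  n1⇒n1 (via fail)
[32] read 'c'  n1⇒n10
[33] read 'c'  n10⇒n11
[34] read 'a'  n11⇒n12
[35] read 'a'  n12⇒n13
[36] read 'd'  n13⇒n14  → match P3@[31:36]
[37] read 'a'  n14⇒n1 (via fail)
[38] read 'd'  n1⇒n2
[39] read 'e'  n2⇒n3  → match P0@[37:39],P1@[39:39]
[40] read 'd'  n3⇒n0 (via fail)
[41] read 'e'  n0⇒n4  → match P1@[41:41]
[42] read 'c'  n4⇒n0 (via fail)
[43] read 'd'  n0⇒n0
[44] read 'c'  n0⇒n0
[45] read 'b'  n0⇒n5
[46] read 'c'  n5⇒n15
[47] read 'c'  n15⇒n16
[48] read 'a'  n16⇒n17  → match P4@[45:48]
[49] read 'b'  n17⇒n5 (via fail)
[50] read 'a'  n5⇒n1 (via fail)
[51] read 'c'  n1⇒n10
[52] read 'c'  n10⇒n11
[53] read 'a'  n11⇒n12
[54] read 'a'  n12⇒n13
[55] read 'd'  n13⇒n14  → match P3@[50:55]
[56] read 'a'  n14⇒n1 (via fail)
[57] read 'c'  n1⇒n10
[58] read 'a'  n10⇒n1 (via fail)
[59] read 'a'  n1⇒n1 (via fail)
[60] read 'd'  n1⇒n2
[61] read 'e'  n2⇒n3  → match P0@[59:61],P1@[61:61]
[62] read 'e'  n3⇒n4 (via fail)  → match P1@[62:62]
[63] read 'd'  n4⇒n0 (via fail)
[64] read 'b'  n0⇒n5
[65] read 'a'  n5⇒n1 (via fail)

All matches (sorted): [[5,3],[11,2],[11,4],[16,2],[16,4],[19,0],[19,1],[24,1],[28,4],[36,3],[39,0],[39,1],[41,1],[48,4],[55,3],[61,0],[61,1],[62,1]]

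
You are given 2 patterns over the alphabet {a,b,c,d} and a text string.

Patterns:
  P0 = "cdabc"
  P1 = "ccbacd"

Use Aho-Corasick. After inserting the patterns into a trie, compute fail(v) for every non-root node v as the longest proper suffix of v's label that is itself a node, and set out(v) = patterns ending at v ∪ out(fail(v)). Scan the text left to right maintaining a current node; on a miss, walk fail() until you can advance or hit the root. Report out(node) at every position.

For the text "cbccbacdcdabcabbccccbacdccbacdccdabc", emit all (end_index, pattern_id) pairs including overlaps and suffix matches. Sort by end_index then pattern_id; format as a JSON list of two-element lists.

Build:
Trie nodes:
  0='ε' goto c→1
  1='c' goto c→6 d→2
  2='cd' goto a→3
  3='cda' goto b→4
  4='cdab' goto c→5
  5='cdabc' goto ·  [P0 ends]
  6='cc' goto b→7
  7='ccb' goto a→8
  8='ccba' goto c→9
  9='ccbac' goto d→10
  10='ccbacd' goto ·  [P1 ends]

Failure links (BFS by depth):
  fail(1) 'c': from fail(0)=0 chase 'c': 0 ⇒ 0;  out=∅∪out(0)=∅
  fail(2) 'cd': from fail(1)=0 chase 'd': 0 ⇒ 0;  out=∅∪out(0)=∅
  fail(6) 'cc': from fail(1)=0 chase 'c': 0 ⇒ 1;  out=∅∪out(1)=∅
  fail(3) 'cda': from fail(2)=0 chase 'a': 0 ⇒ 0;  out=∅∪out(0)=∅
  fail(7) 'ccb': from fail(6)=1 chase 'b': 1→0 ⇒ 0;  out=∅∪out(0)=∅
  fail(4) 'cdab': from fail(3)=0 chase 'b': 0 ⇒ 0;  out=∅∪out(0)=∅
  fail(8) 'ccba': from fail(7)=0 chase 'a': 0 ⇒ 0;  out=∅∪out(0)=∅
  fail(5) 'cdabc': from fail(4)=0 chase 'c': 0 ⇒ 1;  out={0}∪out(1)={0}
  fail(9) 'ccbac': from fail(8)=0 chase 'c': 0 ⇒ 1;  out=∅∪out(1)=∅
  fail(10) 'ccbacd': from fail(9)=1 chase 'd': 1 ⇒ 2;  out={1}∪out(2)={1}

Scan:
i=0 'c': node 0→1
i=1 'b': node 1→0 (via fail)
i=2 'c': node 0→1
i=3 'c': node 1→6
i=4 'b': node 6→7
i=5 'a': node 7→8
i=6 'c': node 8→9
i=7 'd': node 9→10  → match P1@[2:7]
i=8 'c': node 10→1 (via fail)
i=9 'd': node 1→2
i=10 'a': node 2→3
i=11 'b': node 3→4
i=12 'c': node 4→5  → match P0@[8:12]
i=13 'a': node 5→0 (via fail)
i=14 'b': node 0→0
i=15 'b': node 0→0
i=16 'c': node 0→1
i=17 'c': node 1→6
i=18 'c': node 6→6 (via fail)
i=19 'c': node 6→6 (via fail)
i=20 'b': node 6→7
i=21 'a': node 7→8
i=22 'c': node 8→9
i=23 'd': node 9→10  → match P1@[18:23]
i=24 'c': node 10→1 (via fail)
i=25 'c': node 1→6
i=26 'b': node 6→7
i=27 'a': node 7→8
i=28 'c': node 8→9
i=29 'd': node 9→10  → match P1@[24:29]
i=30 'c': node 10→1 (via fail)
i=31 'c': node 1→6
i=32 'd': node 6→2 (via fail)
i=33 'a': node 2→3
i=34 'b': node 3→4
i=35 'c': node 4→5  → match P0@[31:35]

All matches (sorted): [[7,1],[12,0],[23,1],[29,1],[35,0]]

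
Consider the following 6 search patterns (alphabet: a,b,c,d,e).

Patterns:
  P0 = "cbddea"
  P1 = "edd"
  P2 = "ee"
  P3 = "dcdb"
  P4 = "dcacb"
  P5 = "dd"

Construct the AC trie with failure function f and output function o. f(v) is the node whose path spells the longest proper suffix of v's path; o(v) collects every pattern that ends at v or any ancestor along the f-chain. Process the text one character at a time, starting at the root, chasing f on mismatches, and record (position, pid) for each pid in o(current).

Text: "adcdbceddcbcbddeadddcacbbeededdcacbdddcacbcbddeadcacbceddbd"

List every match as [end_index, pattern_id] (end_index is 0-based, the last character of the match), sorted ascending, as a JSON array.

Build automaton:
Trie nodes:
  0='ε' goto c→1 d→11 e→7
  1='c' goto b→2
  2='cb' goto d→3
  3='cbd' goto d→4
  4='cbdd' goto e→5
  5='cbdde' goto a→6
  6='cbddea' goto ·  [P0 ends]
  7='e' goto d→8 e→10
  8='ed' goto d→9
  9='edd' goto ·  [P1 ends]
  10='ee' goto ·  [P2 ends]
  11='d' goto c→12 d→18
  12='dc' goto a→15 d→13
  13='dcd' goto b→14
  14='dcdb' goto ·  [P3 ends]
  15='dca' goto c→16
  16='dcac' goto b→17
  17='dcacb' goto ·  [P4 ends]
  18='dd' goto ·  [P5 ends]

BFS fail/out derivation:
  fail(1) 'c': from fail(0)=0 chase 'c': 0 ⇒ 0;  out=∅∪out(0)=∅
  fail(7) 'e': from fail(0)=0 chase 'e': 0 ⇒ 0;  out=∅∪out(0)=∅
  fail(11) 'd': from fail(0)=0 chase 'd': 0 ⇒ 0;  out=∅∪out(0)=∅
  fail(2) 'cb': from fail(1)=0 chase 'b': 0 ⇒ 0;  out=∅∪out(0)=∅
  fail(8) 'ed': from fail(7)=0 chase 'd': 0 ⇒ 11;  out=∅∪out(11)=∅
  fail(10) 'ee': from fail(7)=0 chase 'e': 0 ⇒ 7;  out={2}∪out(7)={2}
  fail(12) 'dc': from fail(11)=0 chase 'c': 0 ⇒ 1;  out=∅∪out(1)=∅
  fail(18) 'dd': from fail(11)=0 chase 'd': 0 ⇒ 11;  out={5}∪out(11)={5}
  fail(3) 'cbd': from fail(2)=0 chase 'd': 0 ⇒ 11;  out=∅∪out(11)=∅
  fail(9) 'edd': from fail(8)=11 chase 'd': 11 ⇒ 18;  out={1}∪out(18)={1,5}
  fail(13) 'dcd': from fail(12)=1 chase 'd': 1→0 ⇒ 11;  out=∅∪out(11)=∅
  fail(15) 'dca': from fail(12)=1 chase 'a': 1→0 ⇒ 0;  out=∅∪out(0)=∅
  fail(4) 'cbdd': from fail(3)=11 chase 'd': 11 ⇒ 18;  out=∅∪out(18)={5}
  fail(14) 'dcdb': from fail(13)=11 chase 'b': 11→0 ⇒ 0;  out={3}∪out(0)={3}
  fail(16) 'dcac': from fail(15)=0 chase 'c': 0 ⇒ 1;  out=∅∪out(1)=∅
  fail(5) 'cbdde': from fail(4)=18 chase 'e': 18→11→0 ⇒ 7;  out=∅∪out(7)=∅
  fail(17) 'dcacb': from fail(16)=1 chase 'b': 1 ⇒ 2;  out={4}∪out(2)={4}
  fail(6) 'cbddea': from fail(5)=7 chase 'a': 7→0 ⇒ 0;  out={0}∪out(0)={0}

Scan:
i=0 'a': node 0→0
i=1 'd': node 0→11
i=2 'c': node 11→12
i=3 'd': node 12→13
i=4 'b': node 13→14  → match P3@[1:4]
i=5 'c': node 14→1 (fail-walked)
i=6 'e': node 1→7 (fail-walked)
i=7 'd': node 7→8
i=8 'd': node 8→9  → match P1@[6:8],P5@[7:8]
i=9 'c': node 9→12 (fail-walked)
i=10 'b': node 12→2 (fail-walked)
i=11 'c': node 2→1 (fail-walked)
i=12 'b': node 1→2
i=13 'd': node 2→3
i=14 'd': node 3→4  → match P5@[13:14]
i=15 'e': node 4→5
i=16 'a': node 5→6  → match P0@[11:16]
i=17 'd': node 6→11 (fail-walked)
i=18 'd': node 11→18  → match P5@[17:18]
i=19 'd': node 18→18 (fail-walked)  → match P5@[18:19]
i=20 'c': node 18→12 (fail-walked)
i=21 'a': node 12→15
i=22 'c': node 15→16
i=23 'b': node 16→17  → match P4@[19:23]
i=24 'b': node 17→0 (fail-walked)
i=25 'e': node 0→7
i=26 'e': node 7→10  → match P2@[25:26]
i=27 'd': node 10→8 (fail-walked)
i=28 'e': node 8→7 (fail-walked)
i=29 'd': node 7→8
i=30 'd': node 8→9  → match P1@[28:30],P5@[29:30]
i=31 'c': node 9→12 (fail-walked)
i=32 'a': node 12→15
i=33 'c': node 15→16
i=34 'b': node 16→17  → match P4@[30:34]
i=35 'd': node 17→3 (fail-walked)
i=36 'd': node 3→4  → match P5@[35:36]
i=37 'd': node 4→18 (fail-walked)  → match P5@[36:37]
i=38 'c': node 18→12 (fail-walked)
i=39 'a': node 12→15
i=40 'c': node 15→16
i=41 'b': node 16→17  → match P4@[37:41]
i=42 'c': node 17→1 (fail-walked)
i=43 'b': node 1→2
i=44 'd': node 2→3
i=45 'd': node 3→4  → match P5@[44:45]
i=46 'e': node 4→5
i=47 'a': node 5→6  → match P0@[42:47]
i=48 'd': node 6→11 (fail-walked)
i=49 'c': node 11→12
i=50 'a': node 12→15
i=51 'c': node 15→16
i=52 'b': node 16→17  → match P4@[48:52]
i=53 'c': node 17→1 (fail-walked)
i=54 'e': node 1→7 (fail-walked)
i=55 'd': node 7→8
i=56 'd': node 8→9  → match P1@[54:56],P5@[55:56]
i=57 'b': node 9→0 (fail-walked)
i=58 'd': node 0→11

Matches: [[4,3],[8,1],[8,5],[14,5],[16,0],[18,5],[19,5],[23,4],[26,2],[30,1],[30,5],[34,4],[36,5],[37,5],[41,4],[45,5],[47,0],[52,4],[56,1],[56,5]]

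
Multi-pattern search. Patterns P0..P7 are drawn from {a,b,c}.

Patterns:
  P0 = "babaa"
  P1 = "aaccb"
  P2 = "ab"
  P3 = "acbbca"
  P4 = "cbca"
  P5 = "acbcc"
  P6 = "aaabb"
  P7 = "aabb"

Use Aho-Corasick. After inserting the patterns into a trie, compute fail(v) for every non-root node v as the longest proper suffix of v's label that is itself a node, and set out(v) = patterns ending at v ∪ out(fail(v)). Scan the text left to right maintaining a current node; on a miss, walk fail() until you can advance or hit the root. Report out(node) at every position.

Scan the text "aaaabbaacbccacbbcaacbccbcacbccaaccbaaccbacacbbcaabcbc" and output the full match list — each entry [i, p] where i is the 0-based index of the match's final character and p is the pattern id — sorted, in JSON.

Build:
Trie (insert patterns):
  0='ε' goto a→6 b→1 c→17
  1='b' goto a→2
  2='ba' goto b→3
  3='bab' goto a→4
  4='baba' goto a→5
  5='babaa' goto ·  [P0 ends]
  6='a' goto a→7 b→11 c→12
  7='aa' goto a→23 b→26 c→8
  8='aac' goto c→9
  9='aacc' goto b→10
  10='aaccb' goto ·  [P1 ends]
  11='ab' goto ·  [P2 ends]
  12='ac' goto b→13
  13='acb' goto b→14 c→21
  14='acbb' goto c→15
  15='acbbc' goto a→16
  16='acbbca' goto ·  [P3 ends]
  17='c' goto b→18
  18='cb' goto c→19
  19='cbc' goto a→20
  20='cbca' goto ·  [P4 ends]
  21='acbc' goto c→22
  22='acbcc' goto ·  [P5 ends]
  23='aaa' goto b→24
  24='aaab' goto b→25
  25='aaabb' goto ·  [P6 ends]
  26='aab' goto b→27
  27='aabb' goto ·  [P7 ends]

Failure links (BFS by depth):
  n1('b'): parent n0 fail=0; on 'b' 0 → fail=0;  out ∅∪∅=∅
  n6('a'): parent n0 fail=0; on 'a' 0 → fail=0;  out ∅∪∅=∅
  n17('c'): parent n0 fail=0; on 'c' 0 → fail=0;  out ∅∪∅=∅
  n2('ba'): parent n1 fail=0; on 'a' 0 → fail=6;  out ∅∪∅=∅
  n7('aa'): parent n6 fail=0; on 'a' 0 → fail=6;  out ∅∪∅=∅
  n11('ab'): parent n6 fail=0; on 'b' 0 → fail=1;  out {2}∪∅={2}
  n12('ac'): parent n6 fail=0; on 'c' 0 → fail=17;  out ∅∪∅=∅
  n18('cb'): parent n17 fail=0; on 'b' 0 → fail=1;  out ∅∪∅=∅
  n3('bab'): parent n2 fail=6; on 'b' 6 → fail=11;  out ∅∪{2}={2}
  n8('aac'): parent n7 fail=6; on 'c' 6 → fail=12;  out ∅∪∅=∅
  n13('acb'): parent n12 fail=17; on 'b' 17 → fail=18;  out ∅∪∅=∅
  n19('cbc'): parent n18 fail=1; on 'c' 1→0 → fail=17;  out ∅∪∅=∅
  n23('aaa'): parent n7 fail=6; on 'a' 6 → fail=7;  out ∅∪∅=∅
  n26('aab'): parent n7 fail=6; on 'b' 6 → fail=11;  out ∅∪{2}={2}
  n4('baba'): parent n3 fail=11; on 'a' 11→1 → fail=2;  out ∅∪∅=∅
  n9('aacc'): parent n8 fail=12; on 'c' 12→17→0 → fail=17;  out ∅∪∅=∅
  n14('acbb'): parent n13 fail=18; on 'b' 18→1→0 → fail=1;  out ∅∪∅=∅
  n20('cbca'): parent n19 fail=17; on 'a' 17→0 → fail=6;  out {4}∪∅={4}
  n21('acbc'): parent n13 fail=18; on 'c' 18 → fail=19;  out ∅∪∅=∅
  n24('aaab'): parent n23 fail=7; on 'b' 7 → fail=26;  out ∅∪{2}={2}
  n27('aabb'): parent n26 fail=11; on 'b' 11→1→0 → fail=1;  out {7}∪∅={7}
  n5('babaa'): parent n4 fail=2; on 'a' 2→6 → fail=7;  out {0}∪∅={0}
  n10('aaccb'): parent n9 fail=17; on 'b' 17 → fail=18;  out {1}∪∅={1}
  n15('acbbc'): parent n14 fail=1; on 'c' 1→0 → fail=17;  out ∅∪∅=∅
  n22('acbcc'): parent n21 fail=19; on 'c' 19→17→0 → fail=17;  out {5}∪∅={5}
  n25('aaabb'): parent n24 fail=26; on 'b' 26 → fail=27;  out {6}∪{7}={6,7}
  n16('acbbca'): parent n15 fail=17; on 'a' 17→0 → fail=6;  out {3}∪∅={3}

Text stream:
[0] read 'a'  n0⇒n6
[1] read 'a'  n6⇒n7
[2] read 'a'  n7⇒n23
[3] read 'a'  n23⇒n23 (via fail)
[4] read 'b'  n23⇒n24  → match P2@[3:4]
[5] read 'b'  n24⇒n25  → match P6@[1:5],P7@[2:5]
[6] read 'a'  n25⇒n2 (via fail)
[7] read 'a'  n2⇒n7 (via fail)
[8] read 'c'  n7⇒n8
[9] read 'b'  n8⇒n13 (via fail)
[10] read 'c'  n13⇒n21
[11] read 'c'  n21⇒n22  → match P5@[7:11]
[12] read 'a'  n22⇒n6 (via fail)
[13] read 'c'  n6⇒n12
[14] read 'b'  n12⇒n13
[15] read 'b'  n13⇒n14
[16] read 'c'  n14⇒n15
[17] read 'a'  n15⇒n16  → match P3@[12:17]
[18] read 'a'  n16⇒n7 (via fail)
[19] read 'c'  n7⇒n8
[20] read 'b'  n8⇒n13 (via fail)
[21] read 'c'  n13⇒n21
[22] read 'c'  n21⇒n22  → match P5@[18:22]
[23] read 'b'  n22⇒n18 (via fail)
[24] read 'c'  n18⇒n19
[25] read 'a'  n19⇒n20  → match P4@[22:25]
[26] read 'c'  n20⇒n12 (via fail)
[27] read 'b'  n12⇒n13
[28] read 'c'  n13⇒n21
[29] read 'c'  n21⇒n22  → match P5@[25:29]
[30] read 'a'  n22⇒n6 (via fail)
[31] read 'a'  n6⇒n7
[32] read 'c'  n7⇒n8
[33] read 'c'  n8⇒n9
[34] read 'b'  n9⇒n10  → match P1@[30:34]
[35] read 'a'  n10⇒n2 (via fail)
[36] read 'a'  n2⇒n7 (via fail)
[37] read 'c'  n7⇒n8
[38] read 'c'  n8⇒n9
[39] read 'b'  n9⇒n10  → match P1@[35:39]
[40] read 'a'  n10⇒n2 (via fail)
[41] read 'c'  n2⇒n12 (via fail)
[42] read 'a'  n12⇒n6 (via fail)
[43] read 'c'  n6⇒n12
[44] read 'b'  n12⇒n13
[45] read 'b'  n13⇒n14
[46] read 'c'  n14⇒n15
[47] read 'a'  n15⇒n16  → match P3@[42:47]
[48] read 'a'  n16⇒n7 (via fail)
[49] read 'b'  n7⇒n26  → match P2@[48:49]
[50] read 'c'  n26⇒n17 (via fail)
[51] read 'b'  n17⇒n18
[52] read 'c'  n18⇒n19

Matches: [[4,2],[5,6],[5,7],[11,5],[17,3],[22,5],[25,4],[29,5],[34,1],[39,1],[47,3],[49,2]]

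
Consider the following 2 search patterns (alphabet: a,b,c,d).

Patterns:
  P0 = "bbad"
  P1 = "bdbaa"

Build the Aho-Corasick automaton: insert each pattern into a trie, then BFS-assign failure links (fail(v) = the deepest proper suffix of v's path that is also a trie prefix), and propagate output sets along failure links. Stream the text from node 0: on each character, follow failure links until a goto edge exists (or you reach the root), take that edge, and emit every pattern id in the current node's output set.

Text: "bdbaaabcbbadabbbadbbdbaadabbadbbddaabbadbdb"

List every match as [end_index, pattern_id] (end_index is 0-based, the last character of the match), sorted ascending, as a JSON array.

Build automaton:
Trie nodes:
  n0 'ε': b→1
  n1 'b': b→2 d→5
  n2 'bb': a→3
  n3 'bba': d→4
  n4 'bbad': ·  ←P0
  n5 'bd': b→6
  n6 'bdb': a→7
  n7 'bdba': a→8
  n8 'bdbaa': ·  ←P1

Failure links (BFS by depth):
  fail(1) 'b': from fail(0)=0 chase 'b': 0 ⇒ 0;  out=∅∪out(0)=∅
  fail(2) 'bb': from fail(1)=0 chase 'b': 0 ⇒ 1;  out=∅∪out(1)=∅
  fail(5) 'bd': from fail(1)=0 chase 'd': 0 ⇒ 0;  out=∅∪out(0)=∅
  fail(3) 'bba': from fail(2)=1 chase 'a': 1→0 ⇒ 0;  out=∅∪out(0)=∅
  fail(6) 'bdb': from fail(5)=0 chase 'b': 0 ⇒ 1;  out=∅∪out(1)=∅
  fail(4) 'bbad': from fail(3)=0 chase 'd': 0 ⇒ 0;  out={0}∪out(0)={0}
  fail(7) 'bdba': from fail(6)=1 chase 'a': 1→0 ⇒ 0;  out=∅∪out(0)=∅
  fail(8) 'bdbaa': from fail(7)=0 chase 'a': 0 ⇒ 0;  out={1}∪out(0)={1}

Scan:
pos 0 'b': at 1
pos 1 'd': at 5
pos 2 'b': at 6
pos 3 'a': at 7
pos 4 'a': at 8  → match P1@[0:4]
pos 5 'a': at 0 ·f
pos 6 'b': at 1
pos 7 'c': at 0 ·f
pos 8 'b': at 1
pos 9 'b': at 2
pos 10 'a': at 3
pos 11 'd': at 4  → match P0@[8:11]
pos 12 'a': at 0 ·f
pos 13 'b': at 1
pos 14 'b': at 2
pos 15 'b': at 2 ·f
pos 16 'a': at 3
pos 17 'd': at 4  → match P0@[14:17]
pos 18 'b': at 1 ·f
pos 19 'b': at 2
pos 20 'd': at 5 ·f
pos 21 'b': at 6
pos 22 'a': at 7
pos 23 'a': at 8  → match P1@[19:23]
pos 24 'd': at 0 ·f
pos 25 'a': at 0
pos 26 'b': at 1
pos 27 'b': at 2
pos 28 'a': at 3
pos 29 'd': at 4  → match P0@[26:29]
pos 30 'b': at 1 ·f
pos 31 'b': at 2
pos 32 'd': at 5 ·f
pos 33 'd': at 0 ·f
pos 34 'a': at 0
pos 35 'a': at 0
pos 36 'b': at 1
pos 37 'b': at 2
pos 38 'a': at 3
pos 39 'd': at 4  → match P0@[36:39]
pos 40 'b': at 1 ·f
pos 41 'd': at 5
pos 42 'b': at 6

All matches (sorted): [[4,1],[11,0],[17,0],[23,1],[29,0],[39,0]]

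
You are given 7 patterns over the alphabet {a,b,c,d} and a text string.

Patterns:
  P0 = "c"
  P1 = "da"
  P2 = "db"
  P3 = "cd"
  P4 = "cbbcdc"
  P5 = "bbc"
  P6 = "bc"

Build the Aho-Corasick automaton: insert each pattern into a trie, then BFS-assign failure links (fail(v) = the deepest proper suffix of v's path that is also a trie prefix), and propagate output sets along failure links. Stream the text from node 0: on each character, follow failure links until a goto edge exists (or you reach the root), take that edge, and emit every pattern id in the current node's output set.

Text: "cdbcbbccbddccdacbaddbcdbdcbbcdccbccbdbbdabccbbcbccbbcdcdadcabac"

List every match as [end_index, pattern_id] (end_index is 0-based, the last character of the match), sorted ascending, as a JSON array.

Build automaton:
Trie nodes:
  n0 'ε': b→11 c→1 d→2
  n1 'c': b→6 d→5  ←P0
  n2 'd': a→3 b→4
  n3 'da': ·  ←P1
  n4 'db': ·  ←P2
  n5 'cd': ·  ←P3
  n6 'cb': b→7
  n7 'cbb': c→8
  n8 'cbbc': d→9
  n9 'cbbcd': c→10
  n10 'cbbcdc': ·  ←P4
  n11 'b': b→12 c→14
  n12 'bb': c→13
  n13 'bbc': ·  ←P5
  n14 'bc': ·  ←P6

BFS fail/out derivation:
  n1('c'): parent n0 fail=0; on 'c' 0 → fail=0;  out {0}∪∅={0}
  n2('d'): parent n0 fail=0; on 'd' 0 → fail=0;  out ∅∪∅=∅
  n11('b'): parent n0 fail=0; on 'b' 0 → fail=0;  out ∅∪∅=∅
  n3('da'): parent n2 fail=0; on 'a' 0 → fail=0;  out {1}∪∅={1}
  n4('db'): parent n2 fail=0; on 'b' 0 → fail=11;  out {2}∪∅={2}
  n5('cd'): parent n1 fail=0; on 'd' 0 → fail=2;  out {3}∪∅={3}
  n6('cb'): parent n1 fail=0; on 'b' 0 → fail=11;  out ∅∪∅=∅
  n12('bb'): parent n11 fail=0; on 'b' 0 → fail=11;  out ∅∪∅=∅
  n14('bc'): parent n11 fail=0; on 'c' 0 → fail=1;  out {6}∪{0}={0,6}
  n7('cbb'): parent n6 fail=11; on 'b' 11 → fail=12;  out ∅∪∅=∅
  n13('bbc'): parent n12 fail=11; on 'c' 11 → fail=14;  out {5}∪{0,6}={0,5,6}
  n8('cbbc'): parent n7 fail=12; on 'c' 12 → fail=13;  out ∅∪{0,5,6}={0,5,6}
  n9('cbbcd'): parent n8 fail=13; on 'd' 13→14→1 → fail=5;  out ∅∪{3}={3}
  n10('cbbcdc'): parent n9 fail=5; on 'c' 5→2→0 → fail=1;  out {4}∪{0}={0,4}

Text stream:
i=0 'c': node 0→1  emit P0@[0:0]
i=1 'd': node 1→5  emit P3@[0:1]
i=2 'b': node 5→4 ·f  emit P2@[1:2]
i=3 'c': node 4→14 ·f  emit P0@[3:3],P6@[2:3]
i=4 'b': node 14→6 ·f
i=5 'b': node 6→7
i=6 'c': node 7→8  emit P0@[6:6],P5@[4:6],P6@[5:6]
i=7 'c': node 8→1 ·f  emit P0@[7:7]
i=8 'b': node 1→6
i=9 'd': node 6→2 ·f
i=10 'd': node 2→2 ·f
i=11 'c': node 2→1 ·f  emit P0@[11:11]
i=12 'c': node 1→1 ·f  emit P0@[12:12]
i=13 'd': node 1→5  emit P3@[12:13]
i=14 'a': node 5→3 ·f  emit P1@[13:14]
i=15 'c': node 3→1 ·f  emit P0@[15:15]
i=16 'b': node 1→6
i=17 'a': node 6→0 ·f
i=18 'd': node 0→2
i=19 'd': node 2→2 ·f
i=20 'b': node 2→4  emit P2@[19:20]
i=21 'c': node 4→14 ·f  emit P0@[21:21],P6@[20:21]
i=22 'd': node 14→5 ·f  emit P3@[21:22]
i=23 'b': node 5→4 ·f  emit P2@[22:23]
i=24 'd': node 4→2 ·f
i=25 'c': node 2→1 ·f  emit P0@[25:25]
i=26 'b': node 1→6
i=27 'b': node 6→7
i=28 'c': node 7→8  emit P0@[28:28],P5@[26:28],P6@[27:28]
i=29 'd': node 8→9  emit P3@[28:29]
i=30 'c': node 9→10  emit P0@[30:30],P4@[25:30]
i=31 'c': node 10→1 ·f  emit P0@[31:31]
i=32 'b': node 1→6
i=33 'c': node 6→14 ·f  emit P0@[33:33],P6@[32:33]
i=34 'c': node 14→1 ·f  emit P0@[34:34]
i=35 'b': node 1→6
i=36 'd': node 6→2 ·f
i=37 'b': node 2→4  emit P2@[36:37]
i=38 'b': node 4→12 ·f
i=39 'd': node 12→2 ·f
i=40 'a': node 2→3  emit P1@[39:40]
i=41 'b': node 3→11 ·f
i=42 'c': node 11→14  emit P0@[42:42],P6@[41:42]
i=43 'c': node 14→1 ·f  emit P0@[43:43]
i=44 'b': node 1→6
i=45 'b': node 6→7
i=46 'c': node 7→8  emit P0@[46:46],P5@[44:46],P6@[45:46]
i=47 'b': node 8→6 ·f
i=48 'c': node 6→14 ·f  emit P0@[48:48],P6@[47:48]
i=49 'c': node 14→1 ·f  emit P0@[49:49]
i=50 'b': node 1→6
i=51 'b': node 6→7
i=52 'c': node 7→8  emit P0@[52:52],P5@[50:52],P6@[51:52]
i=53 'd': node 8→9  emit P3@[52:53]
i=54 'c': node 9→10  emit P0@[54:54],P4@[49:54]
i=55 'd': node 10→5 ·f  emit P3@[54:55]
i=56 'a': node 5→3 ·f  emit P1@[55:56]
i=57 'd': node 3→2 ·f
i=58 'c': node 2→1 ·f  emit P0@[58:58]
i=59 'a': node 1→0 ·f
i=60 'b': node 0→11
i=61 'a': node 11→0 ·f
i=62 'c': node 0→1  emit P0@[62:62]

All matches (sorted): [[0,0],[1,3],[2,2],[3,0],[3,6],[6,0],[6,5],[6,6],[7,0],[11,0],[12,0],[13,3],[14,1],[15,0],[20,2],[21,0],[21,6],[22,3],[23,2],[25,0],[28,0],[28,5],[28,6],[29,3],[30,0],[30,4],[31,0],[33,0],[33,6],[34,0],[37,2],[40,1],[42,0],[42,6],[43,0],[46,0],[46,5],[46,6],[48,0],[48,6],[49,0],[52,0],[52,5],[52,6],[53,3],[54,0],[54,4],[55,3],[56,1],[58,0],[62,0]]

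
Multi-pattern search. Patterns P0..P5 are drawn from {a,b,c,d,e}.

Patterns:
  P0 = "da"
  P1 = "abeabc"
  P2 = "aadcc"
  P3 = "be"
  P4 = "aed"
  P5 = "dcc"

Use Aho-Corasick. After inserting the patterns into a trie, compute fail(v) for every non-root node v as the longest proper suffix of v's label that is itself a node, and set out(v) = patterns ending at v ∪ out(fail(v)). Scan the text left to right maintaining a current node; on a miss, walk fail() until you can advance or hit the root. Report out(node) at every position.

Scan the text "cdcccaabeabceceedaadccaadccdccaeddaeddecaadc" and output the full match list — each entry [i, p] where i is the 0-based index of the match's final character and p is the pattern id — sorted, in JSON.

Build:
Trie (insert patterns):
  0='ε' goto a→3 b→13 d→1
  1='d' goto a→2 c→17
  2='da' goto ·  ←P0
  3='a' goto a→9 b→4 e→15
  4='ab' goto e→5
  5='abe' goto a→6
  6='abea' goto b→7
  7='abeab' goto c→8
  8='abeabc' goto ·  ←P1
  9='aa' goto d→10
  10='aad' goto c→11
  11='aadc' goto c→12
  12='aadcc' goto ·  ←P2
  13='b' goto e→14
  14='be' goto ·  ←P3
  15='ae' goto d→16
  16='aed' goto ·  ←P4
  17='dc' goto c→18
  18='dcc' goto ·  ←P5

BFS fail/out derivation:
  n1('d'): parent n0 fail=0; on 'd' 0 → fail=0;  out ∅∪∅=∅
  n3('a'): parent n0 fail=0; on 'a' 0 → fail=0;  out ∅∪∅=∅
  n13('b'): parent n0 fail=0; on 'b' 0 → fail=0;  out ∅∪∅=∅
  n2('da'): parent n1 fail=0; on 'a' 0 → fail=3;  out {0}∪∅={0}
  n4('ab'): parent n3 fail=0; on 'b' 0 → fail=13;  out ∅∪∅=∅
  n9('aa'): parent n3 fail=0; on 'a' 0 → fail=3;  out ∅∪∅=∅
  n14('be'): parent n13 fail=0; on 'e' 0 → fail=0;  out {3}∪∅={3}
  n15('ae'): parent n3 fail=0; on 'e' 0 → fail=0;  out ∅∪∅=∅
  n17('dc'): parent n1 fail=0; on 'c' 0 → fail=0;  out ∅∪∅=∅
  n5('abe'): parent n4 fail=13; on 'e' 13 → fail=14;  out ∅∪{3}={3}
  n10('aad'): parent n9 fail=3; on 'd' 3→0 → fail=1;  out ∅∪∅=∅
  n16('aed'): parent n15 fail=0; on 'd' 0 → fail=1;  out {4}∪∅={4}
  n18('dcc'): parent n17 fail=0; on 'c' 0 → fail=0;  out {5}∪∅={5}
  n6('abea'): parent n5 fail=14; on 'a' 14→0 → fail=3;  out ∅∪∅=∅
  n11('aadc'): parent n10 fail=1; on 'c' 1 → fail=17;  out ∅∪∅=∅
  n7('abeab'): parent n6 fail=3; on 'b' 3 → fail=4;  out ∅∪∅=∅
  n12('aadcc'): parent n11 fail=17; on 'c' 17 → fail=18;  out {2}∪{5}={2,5}
  n8('abeabc'): parent n7 fail=4; on 'c' 4→13→0 → fail=0;  out {1}∪∅={1}

Run:
pos 0 'c': at 0
pos 1 'd': at 1
pos 2 'c': at 17
pos 3 'c': at 18  emit P5@[1:3]
pos 4 'c': at 0 (fail-walked)
pos 5 'a': at 3
pos 6 'a': at 9
pos 7 'b': at 4 (fail-walked)
pos 8 'e': at 5  emit P3@[7:8]
pos 9 'a': at 6
pos 10 'b': at 7
pos 11 'c': at 8  emit P1@[6:11]
pos 12 'e': at 0 (fail-walked)
pos 13 'c': at 0
pos 14 'e': at 0
pos 15 'e': at 0
pos 16 'd': at 1
pos 17 'a': at 2  emit P0@[16:17]
pos 18 'a': at 9 (fail-walked)
pos 19 'd': at 10
pos 20 'c': at 11
pos 21 'c': at 12  emit P2@[17:21],P5@[19:21]
pos 22 'a': at 3 (fail-walked)
pos 23 'a': at 9
pos 24 'd': at 10
pos 25 'c': at 11
pos 26 'c': at 12  emit P2@[22:26],P5@[24:26]
pos 27 'd': at 1 (fail-walked)
pos 28 'c': at 17
pos 29 'c': at 18  emit P5@[27:29]
pos 30 'a': at 3 (fail-walked)
pos 31 'e': at 15
pos 32 'd': at 16  emit P4@[30:32]
pos 33 'd': at 1 (fail-walked)
pos 34 'a': at 2  emit P0@[33:34]
pos 35 'e': at 15 (fail-walked)
pos 36 'd': at 16  emit P4@[34:36]
pos 37 'd': at 1 (fail-walked)
pos 38 'e': at 0 (fail-walked)
pos 39 'c': at 0
pos 40 'a': at 3
pos 41 'a': at 9
pos 42 'd': at 10
pos 43 'c': at 11

Result: [[3,5],[8,3],[11,1],[17,0],[21,2],[21,5],[26,2],[26,5],[29,5],[32,4],[34,0],[36,4]]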